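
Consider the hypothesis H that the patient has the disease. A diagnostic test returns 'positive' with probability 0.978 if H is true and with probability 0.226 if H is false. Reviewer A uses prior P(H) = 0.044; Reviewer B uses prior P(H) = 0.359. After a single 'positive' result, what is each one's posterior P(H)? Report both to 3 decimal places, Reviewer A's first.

The likelihood ratio for a 'positive' result is 0.978/0.226 = 4.3274.
Reviewer A: prior odds 0.044/0.956 = 0.046025; posterior odds 0.19917; posterior probability 0.166.
Reviewer B: prior odds 0.359/0.641 = 0.56006; posterior odds 2.4236; posterior probability 0.708.

Reviewer A: 0.166; Reviewer B: 0.708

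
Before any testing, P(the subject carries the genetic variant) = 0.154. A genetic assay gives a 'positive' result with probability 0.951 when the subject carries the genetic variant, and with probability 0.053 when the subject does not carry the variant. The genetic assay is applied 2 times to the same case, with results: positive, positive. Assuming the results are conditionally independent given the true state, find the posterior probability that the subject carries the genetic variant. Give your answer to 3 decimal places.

With H the event that the subject carries the genetic variant, the joint likelihood of the observed sequence is P(data|H) = 0.951·0.951 = 0.90440 and P(data|¬H) = 0.053·0.053 = 0.0028090.
Bayes: P(H|data) = 0.154·0.90440 / (0.154·0.90440 + 0.846·0.0028090) = 0.13928/0.14165 = 0.9832.

Posterior P(H) ≈ 0.983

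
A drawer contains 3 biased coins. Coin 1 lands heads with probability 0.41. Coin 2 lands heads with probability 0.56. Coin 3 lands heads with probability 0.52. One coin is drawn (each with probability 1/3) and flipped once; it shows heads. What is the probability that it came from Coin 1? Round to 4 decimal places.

P(heads|C1) = 0.41; P(heads|C2) = 0.56; P(heads|C3) = 0.52.
Prior × likelihood for each source: 0.333333·0.41=0.1367, 0.333333·0.56=0.1867, 0.333333·0.52=0.1733. Summing gives P(heads) = 0.49667.
P(Coin 1 | heads) = 0.1367 / 0.49667 = 0.2752.

Posterior probability ≈ 0.2752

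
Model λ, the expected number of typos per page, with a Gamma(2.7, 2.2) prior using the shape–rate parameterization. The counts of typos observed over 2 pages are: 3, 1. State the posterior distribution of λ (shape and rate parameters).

Total count ∑xᵢ = 4 over n = 2 pages.
Gamma is conjugate to the Poisson likelihood: posterior is Gamma(shape = 2.7+4 = 6.7, rate = 2.2+2 = 4.2).

Posterior: Gamma(shape=6.7, rate=4.2)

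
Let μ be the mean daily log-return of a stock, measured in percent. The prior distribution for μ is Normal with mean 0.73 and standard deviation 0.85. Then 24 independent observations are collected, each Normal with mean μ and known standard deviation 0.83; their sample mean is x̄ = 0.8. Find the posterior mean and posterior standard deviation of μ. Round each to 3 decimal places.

Prior precision 1/τ₀² = 1/0.85² = 1.38408; data precision n/σ² = 24/0.83² = 34.8381.
Posterior precision = 1.38408 + 34.8381 = 36.2222, giving posterior SD = 1/√36.2222 = 0.166.
Posterior mean = (1.38408·0.73 + 34.8381·0.8) / 36.2222 = 0.797.

Posterior mean ≈ 0.797; posterior SD ≈ 0.166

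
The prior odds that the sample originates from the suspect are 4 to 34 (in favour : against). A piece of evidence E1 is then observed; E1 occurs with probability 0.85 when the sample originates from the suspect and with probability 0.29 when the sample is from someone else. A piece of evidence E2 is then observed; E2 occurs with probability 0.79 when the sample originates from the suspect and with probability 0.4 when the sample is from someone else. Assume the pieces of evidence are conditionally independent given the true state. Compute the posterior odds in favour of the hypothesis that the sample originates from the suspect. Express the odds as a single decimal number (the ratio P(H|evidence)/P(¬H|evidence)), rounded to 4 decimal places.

Prior odds = 4/34 = 0.11765. In log-odds, ln(0.11765) = -2.1401.
Add log likelihood ratios: ln(2.9310) + ln(1.9750) = 1.7559.
Posterior log-odds = -0.38414, so posterior odds = exp(-0.38414) = 0.68103.

Posterior odds ≈ 0.6810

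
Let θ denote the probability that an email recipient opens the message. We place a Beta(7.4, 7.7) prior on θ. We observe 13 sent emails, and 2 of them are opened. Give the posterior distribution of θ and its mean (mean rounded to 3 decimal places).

Posterior: Beta(9.4, 18.7); mean ≈ 0.335

The binomial likelihood is conjugate to the Beta prior: with 2 successes and 11 failures, the posterior is Beta(7.4+2, 7.7+11) = Beta(9.4, 18.7).
E[θ | data] = 9.4/(9.4+18.7) = 0.335.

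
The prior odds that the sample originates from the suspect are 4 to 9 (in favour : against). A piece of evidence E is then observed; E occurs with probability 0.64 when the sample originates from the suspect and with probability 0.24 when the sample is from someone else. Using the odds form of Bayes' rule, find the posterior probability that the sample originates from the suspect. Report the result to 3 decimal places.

Posterior probability ≈ 0.542

Prior odds = 4/9 = 0.44444.
Likelihood ratio for E = 0.64/0.24 = 2.6667.
Posterior odds = prior odds × LR = 1.1852.
Posterior probability = odds/(1+odds) = 1.1852/2.1852 = 0.542.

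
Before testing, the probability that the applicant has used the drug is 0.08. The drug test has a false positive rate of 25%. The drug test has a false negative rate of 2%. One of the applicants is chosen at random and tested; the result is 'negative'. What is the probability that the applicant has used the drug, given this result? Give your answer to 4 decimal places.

P(H | E) ≈ 0.0023

Write H for 'the applicant has used the drug'. Prior odds H:¬H = 0.08/0.92 = 0.086957. For the 'negative' outcome, the likelihood ratio is 0.02/0.75 = 0.026667.
Posterior odds = 0.086957 × 0.026667 = 0.0023188, so P(H|E) = 0.0023188/(1+0.0023188) = 0.0023.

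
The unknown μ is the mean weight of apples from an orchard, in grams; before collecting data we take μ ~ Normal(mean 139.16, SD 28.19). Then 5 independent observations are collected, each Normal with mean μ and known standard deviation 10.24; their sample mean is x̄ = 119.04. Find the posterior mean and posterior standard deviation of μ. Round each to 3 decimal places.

Posterior mean ≈ 119.557; posterior SD ≈ 4.520

Prior precision 1/τ₀² = 1/28.19² = 0.00125837; data precision n/σ² = 5/10.24² = 0.0476837.
Posterior precision = 0.00125837 + 0.0476837 = 0.0489421, giving posterior SD = 1/√0.0489421 = 4.520.
Posterior mean = (0.00125837·139.16 + 0.0476837·119.04) / 0.0489421 = 119.557.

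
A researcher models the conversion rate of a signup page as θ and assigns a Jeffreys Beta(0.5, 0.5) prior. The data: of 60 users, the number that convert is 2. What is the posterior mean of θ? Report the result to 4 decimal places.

Posterior mean ≈ 0.0410

Observing 2 successes and 58 failures updates Beta(0.5, 0.5) by adding the success and failure counts to the two shape parameters: α = 0.5+2 = 2.5, β = 0.5+58 = 58.5.
Posterior mean = α/(α+β) = 2.5/61 = 0.0410.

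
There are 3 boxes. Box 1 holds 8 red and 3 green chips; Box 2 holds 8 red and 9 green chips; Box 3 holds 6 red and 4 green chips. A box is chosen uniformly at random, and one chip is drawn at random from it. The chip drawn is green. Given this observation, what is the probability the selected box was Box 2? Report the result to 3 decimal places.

Posterior probability ≈ 0.440

Tabulate prior·likelihood by source: [1] prior 0.333333, lik 0.2727, product 0.09091; [2] prior 0.333333, lik 0.5294, product 0.1765; [3] prior 0.333333, lik 0.4, product 0.1333.
Normalizing constant = 0.40071; the posterior for Box 2 is its product over the sum, 0.1765/0.40071 = 0.440.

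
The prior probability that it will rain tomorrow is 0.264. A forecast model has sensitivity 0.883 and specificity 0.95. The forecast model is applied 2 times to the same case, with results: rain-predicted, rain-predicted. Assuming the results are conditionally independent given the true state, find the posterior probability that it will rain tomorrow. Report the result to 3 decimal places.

Posterior P(H) ≈ 0.991

Let H be the event that it will rain tomorrow; start with P(H) = 0.264. P('rain-predicted'|H) = 0.883, P('rain-predicted'|¬H) = 0.05.
Update on result 1 ('rain-predicted'): P(H) ← 0.883·0.2640 / (0.883·0.2640 + 0.05·0.7360) = 0.23311/0.26991 = 0.8637.
Update on result 2 ('rain-predicted'): P(H) ← 0.883·0.8637 / (0.883·0.8637 + 0.05·0.1363) = 0.76261/0.76943 = 0.9911.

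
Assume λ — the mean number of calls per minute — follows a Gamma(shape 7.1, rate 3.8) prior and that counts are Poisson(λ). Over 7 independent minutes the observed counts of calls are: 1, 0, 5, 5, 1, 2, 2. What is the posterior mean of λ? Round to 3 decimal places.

Total count ∑xᵢ = 16 over n = 7 minutes.
Gamma is conjugate to the Poisson likelihood: posterior is Gamma(shape = 7.1+16 = 23.1, rate = 3.8+7 = 10.8).
E[λ | data] = 23.1/10.8 = 2.139.

Posterior mean ≈ 2.139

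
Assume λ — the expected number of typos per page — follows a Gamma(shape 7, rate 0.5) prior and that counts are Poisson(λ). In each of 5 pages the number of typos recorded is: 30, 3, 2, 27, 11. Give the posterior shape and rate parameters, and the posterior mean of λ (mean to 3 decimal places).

The Poisson likelihood adds the total count to the shape and the number of exposure periods to the rate. Here ∑xᵢ = 73 and n = 5, so shape 7→80 and rate 0.5→5.5.
Posterior mean = shape/rate = 80/5.5 = 14.545.

Posterior: Gamma(shape=80, rate=5.5); mean ≈ 14.545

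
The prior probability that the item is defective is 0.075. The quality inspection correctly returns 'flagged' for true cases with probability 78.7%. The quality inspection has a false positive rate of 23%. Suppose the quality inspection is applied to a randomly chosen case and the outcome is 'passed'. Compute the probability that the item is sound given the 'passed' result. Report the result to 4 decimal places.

P(¬H | E) ≈ 0.9781

Let H be the event that the item is defective. P(H) = 0.075, so P(¬H) = 0.925. With E the 'passed' result, P(E|H) = 0.213 and P(E|¬H) = 0.77.
P(E) = 0.213·0.075 + 0.77·0.925 = 0.015975 + 0.71225 = 0.72823.
By Bayes' theorem, P(H|E) = 0.015975 / 0.72823 = 0.0219. Hence P(¬H|E) = 1 − 0.0219 = 0.9781.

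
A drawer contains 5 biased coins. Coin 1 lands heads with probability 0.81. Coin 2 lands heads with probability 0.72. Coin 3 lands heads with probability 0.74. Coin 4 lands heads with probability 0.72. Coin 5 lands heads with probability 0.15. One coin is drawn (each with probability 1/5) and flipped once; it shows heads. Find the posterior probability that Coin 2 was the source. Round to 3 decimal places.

Posterior probability ≈ 0.229

Tabulate prior·likelihood by source: [1] prior 0.2, lik 0.81, product 0.1620; [2] prior 0.2, lik 0.72, product 0.1440; [3] prior 0.2, lik 0.74, product 0.1480; [4] prior 0.2, lik 0.72, product 0.1440; [5] prior 0.2, lik 0.15, product 0.03000.
Normalizing constant = 0.62800; the posterior for Coin 2 is its product over the sum, 0.1440/0.62800 = 0.229.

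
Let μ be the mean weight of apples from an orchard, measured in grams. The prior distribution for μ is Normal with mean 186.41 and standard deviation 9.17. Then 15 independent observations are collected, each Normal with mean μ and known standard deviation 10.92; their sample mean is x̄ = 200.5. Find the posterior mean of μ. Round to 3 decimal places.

Posterior mean ≈ 199.283

With known σ, the Normal prior is conjugate. Weight on the data is w = (n/σ²)/(n/σ² + 1/τ₀²) = 0.125790/(0.125790+0.0118922) = 0.91363.
Posterior mean = w·x̄ + (1−w)·μ₀ = 0.91363·200.5 + 0.086374·186.41 = 199.283.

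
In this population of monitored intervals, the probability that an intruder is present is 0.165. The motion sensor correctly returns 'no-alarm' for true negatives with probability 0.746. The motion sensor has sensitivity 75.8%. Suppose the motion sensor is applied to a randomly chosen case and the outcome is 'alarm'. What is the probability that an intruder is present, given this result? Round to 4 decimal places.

P(H | E) ≈ 0.3710

Write H for 'an intruder is present'. Prior odds H:¬H = 0.165/0.835 = 0.19760. For the 'alarm' outcome, the likelihood ratio is 0.758/0.254 = 2.9843.
Posterior odds = 0.19760 × 2.9843 = 0.58970, so P(H|E) = 0.58970/(1+0.58970) = 0.3710.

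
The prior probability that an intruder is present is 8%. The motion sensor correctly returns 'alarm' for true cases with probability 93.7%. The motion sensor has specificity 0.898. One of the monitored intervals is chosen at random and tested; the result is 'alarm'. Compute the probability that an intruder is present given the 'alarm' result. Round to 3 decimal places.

Let H be the event that an intruder is present. P(H) = 0.08, so P(¬H) = 0.92. With E the 'alarm' result, P(E|H) = 0.937 and P(E|¬H) = 0.102.
P(E) = 0.937·0.08 + 0.102·0.92 = 0.074960 + 0.093840 = 0.16880.
By Bayes' theorem, P(H|E) = 0.074960 / 0.16880 = 0.444.

P(H | E) ≈ 0.444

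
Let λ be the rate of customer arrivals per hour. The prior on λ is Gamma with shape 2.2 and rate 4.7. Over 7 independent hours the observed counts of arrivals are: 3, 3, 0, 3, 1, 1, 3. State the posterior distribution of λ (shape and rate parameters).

Posterior: Gamma(shape=16.2, rate=11.7)

The Poisson likelihood adds the total count to the shape and the number of exposure periods to the rate. Here ∑xᵢ = 14 and n = 7, so shape 2.2→16.2 and rate 4.7→11.7.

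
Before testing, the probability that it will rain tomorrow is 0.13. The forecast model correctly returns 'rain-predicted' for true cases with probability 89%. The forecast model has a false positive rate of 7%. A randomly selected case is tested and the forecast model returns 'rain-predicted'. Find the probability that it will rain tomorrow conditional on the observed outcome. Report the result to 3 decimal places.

Let H be the event that it will rain tomorrow. P(H) = 0.13, so P(¬H) = 0.87. With E the 'rain-predicted' result, P(E|H) = 0.89 and P(E|¬H) = 0.07.
P(E) = 0.89·0.13 + 0.07·0.87 = 0.11570 + 0.060900 = 0.17660.
By Bayes' theorem, P(H|E) = 0.11570 / 0.17660 = 0.655.

P(H | E) ≈ 0.655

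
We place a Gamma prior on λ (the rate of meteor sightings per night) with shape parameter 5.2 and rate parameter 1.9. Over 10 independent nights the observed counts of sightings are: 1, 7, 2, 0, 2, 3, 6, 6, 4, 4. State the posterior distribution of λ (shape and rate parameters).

Total count ∑xᵢ = 35 over n = 10 nights.
Gamma is conjugate to the Poisson likelihood: posterior is Gamma(shape = 5.2+35 = 40.2, rate = 1.9+10 = 11.9).

Posterior: Gamma(shape=40.2, rate=11.9)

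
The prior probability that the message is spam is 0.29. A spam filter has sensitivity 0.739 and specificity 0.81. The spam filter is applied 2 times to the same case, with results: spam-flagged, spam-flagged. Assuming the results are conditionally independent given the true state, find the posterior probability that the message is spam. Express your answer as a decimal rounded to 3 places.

With H the event that the message is spam, the joint likelihood of the observed sequence is P(data|H) = 0.739·0.739 = 0.54612 and P(data|¬H) = 0.19·0.19 = 0.036100.
Bayes: P(H|data) = 0.29·0.54612 / (0.29·0.54612 + 0.71·0.036100) = 0.15838/0.18401 = 0.8607.

Posterior P(H) ≈ 0.861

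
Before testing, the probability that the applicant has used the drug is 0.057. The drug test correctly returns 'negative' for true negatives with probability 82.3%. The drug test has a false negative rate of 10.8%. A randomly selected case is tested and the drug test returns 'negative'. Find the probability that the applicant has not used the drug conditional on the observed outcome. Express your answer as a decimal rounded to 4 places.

Write H for 'the applicant has used the drug'. Prior odds H:¬H = 0.057/0.943 = 0.060445. For the 'negative' outcome, the likelihood ratio is 0.108/0.823 = 0.13123.
Posterior odds = 0.060445 × 0.13123 = 0.0079321, so P(H|E) = 0.0079321/(1+0.0079321) = 0.0079. Then P(¬H|E) = 1 − 0.0079 = 0.9921.

P(¬H | E) ≈ 0.9921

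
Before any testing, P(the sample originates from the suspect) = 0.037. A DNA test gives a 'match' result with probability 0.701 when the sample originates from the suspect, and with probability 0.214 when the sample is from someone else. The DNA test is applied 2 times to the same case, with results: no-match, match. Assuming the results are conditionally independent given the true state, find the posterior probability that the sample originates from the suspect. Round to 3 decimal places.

Let H be the event that the sample originates from the suspect; start with P(H) = 0.037. P('match'|H) = 0.701, P('match'|¬H) = 0.214.
Update on result 1 ('no-match'): P(H) ← 0.299·0.0370 / (0.299·0.0370 + 0.786·0.9630) = 0.011063/0.76798 = 0.0144.
Update on result 2 ('match'): P(H) ← 0.701·0.0144 / (0.701·0.0144 + 0.214·0.9856) = 0.010098/0.22102 = 0.0457.

Posterior P(H) ≈ 0.046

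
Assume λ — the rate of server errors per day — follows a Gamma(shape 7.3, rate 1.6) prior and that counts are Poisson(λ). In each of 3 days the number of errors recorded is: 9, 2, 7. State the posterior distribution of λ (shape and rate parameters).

Total count ∑xᵢ = 18 over n = 3 days.
Gamma is conjugate to the Poisson likelihood: posterior is Gamma(shape = 7.3+18 = 25.3, rate = 1.6+3 = 4.6).

Posterior: Gamma(shape=25.3, rate=4.6)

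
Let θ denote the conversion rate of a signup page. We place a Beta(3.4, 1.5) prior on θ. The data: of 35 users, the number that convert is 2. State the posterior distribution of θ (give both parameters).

Observing 2 successes and 33 failures updates Beta(3.4, 1.5) by adding the success and failure counts to the two shape parameters: α = 3.4+2 = 5.4, β = 1.5+33 = 34.5.

Posterior: Beta(5.4, 34.5)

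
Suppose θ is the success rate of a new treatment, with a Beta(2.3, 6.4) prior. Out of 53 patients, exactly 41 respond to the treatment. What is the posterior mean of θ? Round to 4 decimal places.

Posterior mean ≈ 0.7018

The binomial likelihood is conjugate to the Beta prior: with 41 successes and 12 failures, the posterior is Beta(2.3+41, 6.4+12) = Beta(43.3, 18.4).
E[θ | data] = 43.3/(43.3+18.4) = 0.7018.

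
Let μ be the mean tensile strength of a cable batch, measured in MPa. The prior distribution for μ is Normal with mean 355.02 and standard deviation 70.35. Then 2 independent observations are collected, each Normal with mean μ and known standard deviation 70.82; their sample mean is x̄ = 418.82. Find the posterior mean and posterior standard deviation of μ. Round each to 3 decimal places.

Posterior mean ≈ 397.364; posterior SD ≈ 40.797

Prior precision 1/τ₀² = 1/70.35² = 0.00020206; data precision n/σ² = 2/70.82² = 0.00039877.
Posterior precision = 0.00020206 + 0.00039877 = 0.00060082, giving posterior SD = 1/√0.00060082 = 40.797.
Posterior mean = (0.00020206·355.02 + 0.00039877·418.82) / 0.00060082 = 397.364.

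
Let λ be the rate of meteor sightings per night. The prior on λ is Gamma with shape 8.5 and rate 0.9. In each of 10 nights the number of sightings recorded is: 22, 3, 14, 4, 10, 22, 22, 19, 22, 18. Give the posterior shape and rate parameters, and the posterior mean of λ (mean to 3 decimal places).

Total count ∑xᵢ = 156 over n = 10 nights.
Gamma is conjugate to the Poisson likelihood: posterior is Gamma(shape = 8.5+156 = 164.5, rate = 0.9+10 = 10.9).
Posterior mean = shape/rate = 164.5/10.9 = 15.092.

Posterior: Gamma(shape=164.5, rate=10.9); mean ≈ 15.092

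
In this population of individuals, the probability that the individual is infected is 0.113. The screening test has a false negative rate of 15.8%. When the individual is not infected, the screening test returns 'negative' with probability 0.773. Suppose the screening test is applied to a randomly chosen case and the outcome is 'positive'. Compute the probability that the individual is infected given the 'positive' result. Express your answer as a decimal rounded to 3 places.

P(H | E) ≈ 0.321

Let H be the event that the individual is infected. P(H) = 0.113, so P(¬H) = 0.887. With E the 'positive' result, P(E|H) = 0.842 and P(E|¬H) = 0.227.
P(E) = 0.842·0.113 + 0.227·0.887 = 0.095146 + 0.20135 = 0.29650.
By Bayes' theorem, P(H|E) = 0.095146 / 0.29650 = 0.321.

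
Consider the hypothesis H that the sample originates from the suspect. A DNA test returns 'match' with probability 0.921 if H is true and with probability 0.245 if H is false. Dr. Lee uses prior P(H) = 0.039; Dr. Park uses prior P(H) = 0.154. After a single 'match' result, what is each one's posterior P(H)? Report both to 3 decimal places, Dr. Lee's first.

P('+'|H) = 0.921, P('+'|¬H) = 0.245.
Dr. Lee: numerator 0.921·0.039 = 0.035919; evidence = 0.035919+0.245·0.961 = 0.27136; posterior = 0.132.
Dr. Park: numerator 0.921·0.154 = 0.14183; evidence = 0.14183+0.245·0.846 = 0.34910; posterior = 0.406.

Dr. Lee: 0.132; Dr. Park: 0.406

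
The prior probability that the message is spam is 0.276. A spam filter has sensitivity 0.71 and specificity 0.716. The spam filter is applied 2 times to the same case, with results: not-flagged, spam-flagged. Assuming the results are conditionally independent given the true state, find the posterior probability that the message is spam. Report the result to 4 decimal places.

With H the event that the message is spam, the joint likelihood of the observed sequence is P(data|H) = 0.29·0.71 = 0.20590 and P(data|¬H) = 0.716·0.284 = 0.20334.
Bayes: P(H|data) = 0.276·0.20590 / (0.276·0.20590 + 0.724·0.20334) = 0.056828/0.20405 = 0.2785.

Posterior P(H) ≈ 0.2785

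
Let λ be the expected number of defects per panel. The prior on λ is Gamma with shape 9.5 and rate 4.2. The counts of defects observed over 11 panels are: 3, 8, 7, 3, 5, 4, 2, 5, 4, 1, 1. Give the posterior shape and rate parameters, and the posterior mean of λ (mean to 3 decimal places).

The Poisson likelihood adds the total count to the shape and the number of exposure periods to the rate. Here ∑xᵢ = 43 and n = 11, so shape 9.5→52.5 and rate 4.2→15.2.
E[λ | data] = 52.5/15.2 = 3.454.

Posterior: Gamma(shape=52.5, rate=15.2); mean ≈ 3.454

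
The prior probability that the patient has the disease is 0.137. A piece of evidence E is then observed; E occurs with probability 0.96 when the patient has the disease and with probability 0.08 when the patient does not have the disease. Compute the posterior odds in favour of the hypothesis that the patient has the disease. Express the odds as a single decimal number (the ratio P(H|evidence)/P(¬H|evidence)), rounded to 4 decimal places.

Posterior odds ≈ 1.9050

Prior odds = 0.137/(1−0.137) = 0.15875. In log-odds, ln(0.15875) = -1.8404.
Add log likelihood ratio: ln(12.000) = 2.4849.
Posterior log-odds = 0.64447, so posterior odds = exp(0.64447) = 1.9050.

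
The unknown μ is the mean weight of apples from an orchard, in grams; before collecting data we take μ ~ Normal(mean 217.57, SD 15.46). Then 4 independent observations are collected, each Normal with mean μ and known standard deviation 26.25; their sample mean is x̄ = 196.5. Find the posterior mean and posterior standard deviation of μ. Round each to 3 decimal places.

With known σ, the Normal prior is conjugate. Weight on the data is w = (n/σ²)/(n/σ² + 1/τ₀²) = 0.00580499/(0.00580499+0.00418390) = 0.58114.
Posterior mean = w·x̄ + (1−w)·μ₀ = 0.58114·196.5 + 0.41886·217.57 = 205.325. Posterior variance = 1/(0.00580499+0.00418390) = 100.111, so SD = 10.006.

Posterior mean ≈ 205.325; posterior SD ≈ 10.006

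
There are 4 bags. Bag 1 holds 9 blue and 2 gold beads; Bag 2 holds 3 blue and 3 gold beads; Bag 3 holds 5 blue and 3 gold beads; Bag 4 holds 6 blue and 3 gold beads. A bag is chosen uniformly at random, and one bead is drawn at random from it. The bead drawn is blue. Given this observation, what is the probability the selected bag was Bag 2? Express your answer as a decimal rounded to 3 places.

Posterior probability ≈ 0.192

Tabulate prior·likelihood by source: [1] prior 0.25, lik 0.8182, product 0.2045; [2] prior 0.25, lik 0.5, product 0.1250; [3] prior 0.25, lik 0.625, product 0.1562; [4] prior 0.25, lik 0.6667, product 0.1667.
Normalizing constant = 0.65246; the posterior for Bag 2 is its product over the sum, 0.1250/0.65246 = 0.192.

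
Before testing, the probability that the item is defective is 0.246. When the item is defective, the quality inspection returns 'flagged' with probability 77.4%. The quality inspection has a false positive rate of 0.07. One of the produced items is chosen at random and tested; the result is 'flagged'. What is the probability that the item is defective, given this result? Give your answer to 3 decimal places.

Let H be the event that the item is defective. P(H) = 0.246, so P(¬H) = 0.754. With E the 'flagged' result, P(E|H) = 0.774 and P(E|¬H) = 0.07.
P(E) = 0.774·0.246 + 0.07·0.754 = 0.19040 + 0.052780 = 0.24318.
By Bayes' theorem, P(H|E) = 0.19040 / 0.24318 = 0.783.

P(H | E) ≈ 0.783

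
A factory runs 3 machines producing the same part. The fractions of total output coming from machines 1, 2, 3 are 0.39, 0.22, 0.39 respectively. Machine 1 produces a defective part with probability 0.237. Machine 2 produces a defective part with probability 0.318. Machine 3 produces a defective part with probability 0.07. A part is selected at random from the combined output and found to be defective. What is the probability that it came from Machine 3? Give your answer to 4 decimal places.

P(defective|M1) = 0.237; P(defective|M2) = 0.318; P(defective|M3) = 0.07.
Prior × likelihood for each source: 0.39·0.237=0.09243, 0.22·0.318=0.06996, 0.39·0.07=0.02730. Summing gives P(defective) = 0.18969.
P(Machine 3 | defective) = 0.02730 / 0.18969 = 0.1439.

Posterior probability ≈ 0.1439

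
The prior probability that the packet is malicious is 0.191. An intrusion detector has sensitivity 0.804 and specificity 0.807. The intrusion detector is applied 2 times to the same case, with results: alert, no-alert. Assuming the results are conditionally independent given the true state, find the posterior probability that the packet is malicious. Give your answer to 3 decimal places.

With H the event that the packet is malicious, the joint likelihood of the observed sequence is P(data|H) = 0.804·0.196 = 0.15758 and P(data|¬H) = 0.193·0.807 = 0.15575.
Bayes: P(H|data) = 0.191·0.15758 / (0.191·0.15758 + 0.809·0.15575) = 0.030099/0.15610 = 0.1928.

Posterior P(H) ≈ 0.193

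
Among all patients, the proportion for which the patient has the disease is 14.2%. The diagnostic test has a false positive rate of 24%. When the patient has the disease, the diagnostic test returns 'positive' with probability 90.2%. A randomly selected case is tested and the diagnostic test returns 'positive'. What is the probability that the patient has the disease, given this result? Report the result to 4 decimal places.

P(H | E) ≈ 0.3835

Write H for 'the patient has the disease'. Prior odds H:¬H = 0.142/0.858 = 0.16550. For the 'positive' outcome, the likelihood ratio is 0.902/0.24 = 3.7583.
Posterior odds = 0.16550 × 3.7583 = 0.62201, so P(H|E) = 0.62201/(1+0.62201) = 0.3835.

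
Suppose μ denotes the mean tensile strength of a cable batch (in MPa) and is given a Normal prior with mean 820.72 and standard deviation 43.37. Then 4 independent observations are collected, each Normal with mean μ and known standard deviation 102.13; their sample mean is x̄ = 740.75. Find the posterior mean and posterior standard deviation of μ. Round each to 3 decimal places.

With known σ, the Normal prior is conjugate. Weight on the data is w = (n/σ²)/(n/σ² + 1/τ₀²) = 0.00038349/(0.00038349+0.00053164) = 0.41905.
Posterior mean = w·x̄ + (1−w)·μ₀ = 0.41905·740.75 + 0.58095·820.72 = 787.208. Posterior variance = 1/(0.00038349+0.00053164) = 1092.74, so SD = 33.057.

Posterior mean ≈ 787.208; posterior SD ≈ 33.057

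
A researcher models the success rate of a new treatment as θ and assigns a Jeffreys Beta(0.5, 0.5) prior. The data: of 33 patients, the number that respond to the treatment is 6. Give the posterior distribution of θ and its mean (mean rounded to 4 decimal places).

Observing 6 successes and 27 failures updates Beta(0.5, 0.5) by adding the success and failure counts to the two shape parameters: α = 0.5+6 = 6.5, β = 0.5+27 = 27.5.
E[θ | data] = 6.5/(6.5+27.5) = 0.1912.

Posterior: Beta(6.5, 27.5); mean ≈ 0.1912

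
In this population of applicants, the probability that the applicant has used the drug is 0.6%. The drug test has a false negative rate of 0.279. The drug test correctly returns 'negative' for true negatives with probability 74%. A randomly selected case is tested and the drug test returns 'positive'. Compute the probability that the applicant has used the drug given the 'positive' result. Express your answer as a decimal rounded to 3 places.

P(H | E) ≈ 0.016

Let H be the event that the applicant has used the drug. P(H) = 0.006, so P(¬H) = 0.994. With E the 'positive' result, P(E|H) = 0.721 and P(E|¬H) = 0.26.
P(E) = 0.721·0.006 + 0.26·0.994 = 0.0043260 + 0.25844 = 0.26277.
By Bayes' theorem, P(H|E) = 0.0043260 / 0.26277 = 0.016.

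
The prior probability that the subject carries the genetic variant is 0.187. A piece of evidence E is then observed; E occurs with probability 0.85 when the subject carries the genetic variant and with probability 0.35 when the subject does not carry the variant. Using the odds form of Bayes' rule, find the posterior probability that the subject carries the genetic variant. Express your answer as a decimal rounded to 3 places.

Posterior probability ≈ 0.358

Prior odds = 0.187/(1−0.187) = 0.23001. In log-odds, ln(0.23001) = -1.4696.
Add log likelihood ratio: ln(2.4286) = 0.88730.
Posterior log-odds = -0.58232, so posterior odds = exp(-0.58232) = 0.55860. Converting, P(H|E) = 0.55860/1.5586 = 0.358.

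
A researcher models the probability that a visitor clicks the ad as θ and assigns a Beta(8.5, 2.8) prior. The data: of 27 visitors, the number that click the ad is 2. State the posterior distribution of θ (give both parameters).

The binomial likelihood is conjugate to the Beta prior: with 2 successes and 25 failures, the posterior is Beta(8.5+2, 2.8+25) = Beta(10.5, 27.8).

Posterior: Beta(10.5, 27.8)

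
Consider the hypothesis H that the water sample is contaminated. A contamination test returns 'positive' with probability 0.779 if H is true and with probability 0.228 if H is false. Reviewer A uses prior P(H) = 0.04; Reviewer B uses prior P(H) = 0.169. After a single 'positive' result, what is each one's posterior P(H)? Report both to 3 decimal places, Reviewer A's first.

Reviewer A: 0.125; Reviewer B: 0.410

P('+'|H) = 0.779, P('+'|¬H) = 0.228.
Reviewer A: numerator 0.779·0.04 = 0.031160; evidence = 0.031160+0.228·0.96 = 0.25004; posterior = 0.125.
Reviewer B: numerator 0.779·0.169 = 0.13165; evidence = 0.13165+0.228·0.831 = 0.32112; posterior = 0.410.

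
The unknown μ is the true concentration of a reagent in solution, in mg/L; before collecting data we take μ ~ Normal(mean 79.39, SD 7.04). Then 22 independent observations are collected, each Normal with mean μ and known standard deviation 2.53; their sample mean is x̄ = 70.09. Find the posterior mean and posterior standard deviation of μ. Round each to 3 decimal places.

Prior precision 1/τ₀² = 1/7.04² = 0.0201769; data precision n/σ² = 22/2.53² = 3.43702.
Posterior precision = 0.0201769 + 3.43702 = 3.45719, giving posterior SD = 1/√3.45719 = 0.538.
Posterior mean = (0.0201769·79.39 + 3.43702·70.09) / 3.45719 = 70.144.

Posterior mean ≈ 70.144; posterior SD ≈ 0.538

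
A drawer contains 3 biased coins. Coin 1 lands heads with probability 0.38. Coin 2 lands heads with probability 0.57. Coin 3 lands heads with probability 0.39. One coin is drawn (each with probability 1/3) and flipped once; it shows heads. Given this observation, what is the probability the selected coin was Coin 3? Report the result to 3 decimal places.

Posterior probability ≈ 0.291

P(heads|C1) = 0.38; P(heads|C2) = 0.57; P(heads|C3) = 0.39.
Prior × likelihood for each source: 0.333333·0.38=0.1267, 0.333333·0.57=0.1900, 0.333333·0.39=0.1300. Summing gives P(heads) = 0.44667.
P(Coin 3 | heads) = 0.1300 / 0.44667 = 0.291.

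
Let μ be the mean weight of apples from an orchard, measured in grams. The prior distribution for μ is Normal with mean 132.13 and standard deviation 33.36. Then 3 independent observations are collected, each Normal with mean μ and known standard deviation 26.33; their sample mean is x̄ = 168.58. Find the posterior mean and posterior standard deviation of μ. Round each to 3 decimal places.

Prior precision 1/τ₀² = 1/33.36² = 0.00089856; data precision n/σ² = 3/26.33² = 0.00432733.
Posterior precision = 0.00089856 + 0.00432733 = 0.00522589, giving posterior SD = 1/√0.00522589 = 13.833.
Posterior mean = (0.00089856·132.13 + 0.00432733·168.58) / 0.00522589 = 162.313.

Posterior mean ≈ 162.313; posterior SD ≈ 13.833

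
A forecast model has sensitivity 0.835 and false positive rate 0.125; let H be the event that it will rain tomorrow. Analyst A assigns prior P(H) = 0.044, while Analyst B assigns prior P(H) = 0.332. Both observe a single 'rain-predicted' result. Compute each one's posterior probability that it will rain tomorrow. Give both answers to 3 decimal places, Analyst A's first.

The likelihood ratio for a 'rain-predicted' result is 0.835/0.125 = 6.6800.
Analyst A: prior odds 0.044/0.956 = 0.046025; posterior odds 0.30745; posterior probability 0.235.
Analyst B: prior odds 0.332/0.668 = 0.49701; posterior odds 3.3200; posterior probability 0.769.

Analyst A: 0.235; Analyst B: 0.769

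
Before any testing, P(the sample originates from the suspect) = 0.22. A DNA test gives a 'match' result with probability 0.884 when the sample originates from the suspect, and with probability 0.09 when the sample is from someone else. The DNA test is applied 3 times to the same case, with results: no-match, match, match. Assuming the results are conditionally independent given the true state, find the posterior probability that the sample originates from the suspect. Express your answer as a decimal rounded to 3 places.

Let H be the event that the sample originates from the suspect; start with P(H) = 0.22. P('match'|H) = 0.884, P('match'|¬H) = 0.09.
Update on result 1 ('no-match'): P(H) ← 0.116·0.2200 / (0.116·0.2200 + 0.91·0.7800) = 0.025520/0.73532 = 0.0347.
Update on result 2 ('match'): P(H) ← 0.884·0.0347 / (0.884·0.0347 + 0.09·0.9653) = 0.030680/0.11756 = 0.2610.
Update on result 3 ('match'): P(H) ← 0.884·0.2610 / (0.884·0.2610 + 0.09·0.7390) = 0.23071/0.29722 = 0.7762.

Posterior P(H) ≈ 0.776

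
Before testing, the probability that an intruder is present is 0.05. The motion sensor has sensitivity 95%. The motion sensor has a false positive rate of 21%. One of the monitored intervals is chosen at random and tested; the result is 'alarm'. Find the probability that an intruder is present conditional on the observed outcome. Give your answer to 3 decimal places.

Write H for 'an intruder is present'. Prior odds H:¬H = 0.05/0.95 = 0.052632. For the 'alarm' outcome, the likelihood ratio is 0.95/0.21 = 4.5238.
Posterior odds = 0.052632 × 4.5238 = 0.23810, so P(H|E) = 0.23810/(1+0.23810) = 0.192.

P(H | E) ≈ 0.192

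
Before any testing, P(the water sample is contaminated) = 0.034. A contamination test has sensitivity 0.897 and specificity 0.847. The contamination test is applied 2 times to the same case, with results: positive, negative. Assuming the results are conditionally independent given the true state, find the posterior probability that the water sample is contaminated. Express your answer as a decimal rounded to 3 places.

Posterior P(H) ≈ 0.024

Let H be the event that the water sample is contaminated; start with P(H) = 0.034. P('positive'|H) = 0.897, P('positive'|¬H) = 0.153.
Update on result 1 ('positive'): P(H) ← 0.897·0.0340 / (0.897·0.0340 + 0.153·0.9660) = 0.030498/0.17830 = 0.1711.
Update on result 2 ('negative'): P(H) ← 0.103·0.1711 / (0.103·0.1711 + 0.847·0.8289) = 0.017618/0.71974 = 0.0245.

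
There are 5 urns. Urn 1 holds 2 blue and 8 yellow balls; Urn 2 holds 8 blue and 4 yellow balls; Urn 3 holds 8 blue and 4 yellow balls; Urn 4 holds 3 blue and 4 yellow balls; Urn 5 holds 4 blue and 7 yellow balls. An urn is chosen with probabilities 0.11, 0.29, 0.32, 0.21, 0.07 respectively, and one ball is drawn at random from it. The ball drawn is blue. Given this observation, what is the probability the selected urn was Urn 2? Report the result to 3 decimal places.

Posterior probability ≈ 0.355

Tabulate prior·likelihood by source: [1] prior 0.11, lik 0.2, product 0.02200; [2] prior 0.29, lik 0.6667, product 0.1933; [3] prior 0.32, lik 0.6667, product 0.2133; [4] prior 0.21, lik 0.4286, product 0.09000; [5] prior 0.07, lik 0.3636, product 0.02545.
Normalizing constant = 0.54412; the posterior for Urn 2 is its product over the sum, 0.1933/0.54412 = 0.355.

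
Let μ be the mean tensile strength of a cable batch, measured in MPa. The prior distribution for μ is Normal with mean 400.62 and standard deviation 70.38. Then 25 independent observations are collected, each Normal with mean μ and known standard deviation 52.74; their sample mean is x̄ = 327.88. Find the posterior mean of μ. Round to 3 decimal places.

Posterior mean ≈ 329.478

With known σ, the Normal prior is conjugate. Weight on the data is w = (n/σ²)/(n/σ² + 1/τ₀²) = 0.00898793/(0.00898793+0.00020188) = 0.97803.
Posterior mean = w·x̄ + (1−w)·μ₀ = 0.97803·327.88 + 0.021968·400.62 = 329.478.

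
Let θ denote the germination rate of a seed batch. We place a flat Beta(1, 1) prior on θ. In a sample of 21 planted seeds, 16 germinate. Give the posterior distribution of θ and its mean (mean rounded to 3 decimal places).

Posterior: Beta(17, 6); mean ≈ 0.739

The binomial likelihood is conjugate to the Beta prior: with 16 successes and 5 failures, the posterior is Beta(1+16, 1+5) = Beta(17, 6).
E[θ | data] = 17/(17+6) = 0.739.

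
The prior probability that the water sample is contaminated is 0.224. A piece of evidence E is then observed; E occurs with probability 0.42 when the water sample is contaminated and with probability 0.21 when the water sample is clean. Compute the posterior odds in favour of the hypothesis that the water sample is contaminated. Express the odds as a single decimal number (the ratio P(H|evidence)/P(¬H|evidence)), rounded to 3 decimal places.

Prior odds = 0.224/(1−0.224) = 0.28866.
Likelihood ratio for E = 0.42/0.21 = 2.0000.
Posterior odds = prior odds × LR = 0.57732.

Posterior odds ≈ 0.577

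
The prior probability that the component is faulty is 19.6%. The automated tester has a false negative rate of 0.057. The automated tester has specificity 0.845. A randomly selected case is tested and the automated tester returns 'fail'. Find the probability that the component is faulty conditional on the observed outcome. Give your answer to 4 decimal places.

P(H | E) ≈ 0.5973

Let H be the event that the component is faulty. P(H) = 0.196, so P(¬H) = 0.804. With E the 'fail' result, P(E|H) = 0.943 and P(E|¬H) = 0.155.
P(E) = 0.943·0.196 + 0.155·0.804 = 0.18483 + 0.12462 = 0.30945.
By Bayes' theorem, P(H|E) = 0.18483 / 0.30945 = 0.5973.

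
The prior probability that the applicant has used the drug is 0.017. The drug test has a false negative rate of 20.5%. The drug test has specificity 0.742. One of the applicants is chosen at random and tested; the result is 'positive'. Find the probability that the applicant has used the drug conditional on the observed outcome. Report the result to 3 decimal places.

Let H be the event that the applicant has used the drug. P(H) = 0.017, so P(¬H) = 0.983. With E the 'positive' result, P(E|H) = 0.795 and P(E|¬H) = 0.258.
P(E) = 0.795·0.017 + 0.258·0.983 = 0.013515 + 0.25361 = 0.26713.
By Bayes' theorem, P(H|E) = 0.013515 / 0.26713 = 0.051.

P(H | E) ≈ 0.051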